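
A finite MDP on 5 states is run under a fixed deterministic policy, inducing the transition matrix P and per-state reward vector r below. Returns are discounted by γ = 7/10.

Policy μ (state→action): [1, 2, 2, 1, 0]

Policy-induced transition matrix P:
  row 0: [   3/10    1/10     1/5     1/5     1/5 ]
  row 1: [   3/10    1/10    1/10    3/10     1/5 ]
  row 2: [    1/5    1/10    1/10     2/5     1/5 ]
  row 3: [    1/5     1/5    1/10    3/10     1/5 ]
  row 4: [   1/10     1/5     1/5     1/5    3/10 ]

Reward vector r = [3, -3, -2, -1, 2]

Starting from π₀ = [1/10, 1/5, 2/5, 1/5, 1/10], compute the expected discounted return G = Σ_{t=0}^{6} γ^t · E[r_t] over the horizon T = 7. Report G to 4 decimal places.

t=0: π = [0.1000, 0.2000, 0.4000, 0.2000, 0.1000], E[r] = -1.1000, γ^t·E[r] = -1.100000, running G = -1.100000
t=1: π = [0.2200, 0.1300, 0.1200, 0.3200, 0.2100], E[r] = 0.1300, γ^t·E[r] = 0.091000, running G = -1.009000
t=2: π = [0.2140, 0.1530, 0.1430, 0.2690, 0.2210], E[r] = 0.0700, γ^t·E[r] = 0.034300, running G = -0.974700
t=3: π = [0.2146, 0.1490, 0.1435, 0.2708, 0.2221], E[r] = 0.0832, γ^t·E[r] = 0.028538, running G = -0.946162
t=4: π = [0.2142, 0.1493, 0.1437, 0.2707, 0.2222], E[r] = 0.0810, γ^t·E[r] = 0.019443, running G = -0.926719
t=5: π = [0.2141, 0.1493, 0.1436, 0.2707, 0.2222], E[r] = 0.0809, γ^t·E[r] = 0.013604, running G = -0.913115
t=6: π = [0.2141, 0.1493, 0.1436, 0.2707, 0.2222], E[r] = 0.0809, γ^t·E[r] = 0.009520, running G = -0.903595

G = -0.9036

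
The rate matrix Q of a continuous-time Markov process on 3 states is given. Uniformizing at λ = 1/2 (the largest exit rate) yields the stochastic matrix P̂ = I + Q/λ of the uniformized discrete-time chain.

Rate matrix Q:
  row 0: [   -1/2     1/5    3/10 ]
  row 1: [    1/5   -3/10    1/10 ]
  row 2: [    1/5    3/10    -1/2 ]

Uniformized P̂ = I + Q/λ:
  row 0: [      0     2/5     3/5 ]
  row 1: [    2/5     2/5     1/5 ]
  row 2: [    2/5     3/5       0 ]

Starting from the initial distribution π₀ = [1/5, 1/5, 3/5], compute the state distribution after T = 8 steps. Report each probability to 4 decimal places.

π = [0.2857, 0.4523, 0.2620]

t=0: π = [0.2000, 0.2000, 0.6000]
t=1: π = [0.3200, 0.5200, 0.1600]
t=2: π = [0.2720, 0.4320, 0.2960]
t=3: π = [0.2912, 0.4592, 0.2496]
t=4: π = [0.2835, 0.4499, 0.2666]
t=5: π = [0.2866, 0.4533, 0.2601]
t=6: π = [0.2854, 0.4520, 0.2626]
t=7: π = [0.2859, 0.4525, 0.2616]
t=8: π = [0.2857, 0.4523, 0.2620]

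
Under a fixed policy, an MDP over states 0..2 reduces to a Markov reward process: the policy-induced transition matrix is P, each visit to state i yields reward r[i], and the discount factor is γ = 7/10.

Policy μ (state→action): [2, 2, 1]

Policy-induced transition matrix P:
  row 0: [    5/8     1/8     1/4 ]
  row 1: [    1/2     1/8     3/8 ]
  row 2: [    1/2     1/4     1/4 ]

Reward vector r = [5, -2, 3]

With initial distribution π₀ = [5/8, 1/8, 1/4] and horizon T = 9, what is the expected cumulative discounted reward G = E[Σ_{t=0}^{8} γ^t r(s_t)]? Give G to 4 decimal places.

G = 11.0096

t=0: π = [0.6250, 0.1250, 0.2500], E[r] = 3.6250, γ^t·E[r] = 3.625000, running G = 3.625000
t=1: π = [0.5781, 0.1563, 0.2656], E[r] = 3.3750, γ^t·E[r] = 2.362500, running G = 5.987500
t=2: π = [0.5723, 0.1582, 0.2695], E[r] = 3.3535, γ^t·E[r] = 1.643223, running G = 7.630723
t=3: π = [0.5715, 0.1587, 0.2698], E[r] = 3.3496, γ^t·E[r] = 1.148916, running G = 8.779639
t=4: π = [0.5714, 0.1587, 0.2698], E[r] = 3.3493, γ^t·E[r] = 0.804161, running G = 9.583799
t=5: π = [0.5714, 0.1587, 0.2698], E[r] = 3.3492, γ^t·E[r] = 0.562902, running G = 10.146701
t=6: π = [0.5714, 0.1587, 0.2698], E[r] = 3.3492, γ^t·E[r] = 0.394031, running G = 10.540732
t=7: π = [0.5714, 0.1587, 0.2698], E[r] = 3.3492, γ^t·E[r] = 0.275822, running G = 10.816554
t=8: π = [0.5714, 0.1587, 0.2698], E[r] = 3.3492, γ^t·E[r] = 0.193075, running G = 11.009629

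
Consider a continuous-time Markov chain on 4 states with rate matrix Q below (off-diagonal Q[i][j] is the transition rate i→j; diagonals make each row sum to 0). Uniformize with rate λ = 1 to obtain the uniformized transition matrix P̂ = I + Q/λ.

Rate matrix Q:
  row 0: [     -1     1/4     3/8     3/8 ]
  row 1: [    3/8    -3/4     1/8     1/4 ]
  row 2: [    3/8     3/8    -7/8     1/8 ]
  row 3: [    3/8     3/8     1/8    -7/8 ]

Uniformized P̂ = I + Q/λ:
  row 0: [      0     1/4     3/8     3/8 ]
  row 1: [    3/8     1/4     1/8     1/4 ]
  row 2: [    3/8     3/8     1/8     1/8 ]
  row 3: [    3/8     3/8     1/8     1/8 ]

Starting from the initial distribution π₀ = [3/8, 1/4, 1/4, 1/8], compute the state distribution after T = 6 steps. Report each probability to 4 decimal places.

t=0: π = [0.3750, 0.2500, 0.2500, 0.1250]
t=1: π = [0.2344, 0.2969, 0.2188, 0.2500]
t=2: π = [0.2871, 0.3086, 0.1836, 0.2207]
t=3: π = [0.2673, 0.3005, 0.1968, 0.2354]
t=4: π = [0.2747, 0.3040, 0.1918, 0.2294]
t=5: π = [0.2720, 0.3027, 0.1937, 0.2317]
t=6: π = [0.2730, 0.3032, 0.1930, 0.2308]

π = [0.2730, 0.3032, 0.1930, 0.2308]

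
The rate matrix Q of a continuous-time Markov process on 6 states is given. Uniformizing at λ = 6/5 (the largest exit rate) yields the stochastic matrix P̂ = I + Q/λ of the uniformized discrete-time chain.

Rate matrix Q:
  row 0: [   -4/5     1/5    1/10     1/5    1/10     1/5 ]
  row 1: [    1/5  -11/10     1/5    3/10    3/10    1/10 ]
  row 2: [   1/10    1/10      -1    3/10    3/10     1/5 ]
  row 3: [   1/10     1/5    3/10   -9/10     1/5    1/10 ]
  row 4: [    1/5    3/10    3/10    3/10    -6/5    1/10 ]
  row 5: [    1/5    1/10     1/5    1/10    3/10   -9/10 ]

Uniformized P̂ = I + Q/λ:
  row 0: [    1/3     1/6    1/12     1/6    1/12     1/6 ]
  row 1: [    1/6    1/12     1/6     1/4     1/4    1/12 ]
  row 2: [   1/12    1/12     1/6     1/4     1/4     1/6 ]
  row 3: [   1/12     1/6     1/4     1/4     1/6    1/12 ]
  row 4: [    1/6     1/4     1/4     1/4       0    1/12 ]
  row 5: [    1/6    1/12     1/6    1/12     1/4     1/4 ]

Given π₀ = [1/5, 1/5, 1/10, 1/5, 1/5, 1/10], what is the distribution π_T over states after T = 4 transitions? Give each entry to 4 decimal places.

t=0: π = [0.2000, 0.2000, 0.1000, 0.2000, 0.2000, 0.1000]
t=1: π = [0.1750, 0.1500, 0.1833, 0.2167, 0.1500, 0.1250]
t=2: π = [0.1625, 0.1410, 0.1826, 0.2146, 0.1653, 0.1340]
t=3: π = [0.1606, 0.1423, 0.1848, 0.2141, 0.1637, 0.1344]
t=4: π = [0.1602, 0.1418, 0.1848, 0.2142, 0.1645, 0.1345]

π = [0.1602, 0.1418, 0.1848, 0.2142, 0.1645, 0.1345]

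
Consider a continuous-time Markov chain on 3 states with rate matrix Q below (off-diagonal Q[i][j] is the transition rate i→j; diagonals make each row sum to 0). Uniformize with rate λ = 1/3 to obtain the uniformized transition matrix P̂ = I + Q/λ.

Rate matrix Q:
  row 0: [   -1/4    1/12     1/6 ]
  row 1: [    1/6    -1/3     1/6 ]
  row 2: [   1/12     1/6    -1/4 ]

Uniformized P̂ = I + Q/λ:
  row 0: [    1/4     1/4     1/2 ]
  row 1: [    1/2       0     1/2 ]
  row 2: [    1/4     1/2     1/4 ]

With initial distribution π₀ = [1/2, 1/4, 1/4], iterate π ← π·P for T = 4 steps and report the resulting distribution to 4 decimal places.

t=0: π = [0.5000, 0.2500, 0.2500]
t=1: π = [0.3125, 0.2500, 0.4375]
t=2: π = [0.3125, 0.2969, 0.3906]
t=3: π = [0.3242, 0.2734, 0.4023]
t=4: π = [0.3184, 0.2822, 0.3994]

π = [0.3184, 0.2822, 0.3994]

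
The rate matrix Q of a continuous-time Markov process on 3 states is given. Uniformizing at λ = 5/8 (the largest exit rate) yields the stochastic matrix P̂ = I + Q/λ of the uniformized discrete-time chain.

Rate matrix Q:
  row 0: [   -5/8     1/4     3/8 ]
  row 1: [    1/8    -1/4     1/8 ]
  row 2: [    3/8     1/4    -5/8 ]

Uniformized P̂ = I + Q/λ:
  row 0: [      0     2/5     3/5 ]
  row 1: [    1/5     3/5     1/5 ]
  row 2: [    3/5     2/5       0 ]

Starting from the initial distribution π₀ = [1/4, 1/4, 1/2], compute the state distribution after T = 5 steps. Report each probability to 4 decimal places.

π = [0.2598, 0.4999, 0.2403]

t=0: π = [0.2500, 0.2500, 0.5000]
t=1: π = [0.3500, 0.4500, 0.2000]
t=2: π = [0.2100, 0.4900, 0.3000]
t=3: π = [0.2780, 0.4980, 0.2240]
t=4: π = [0.2340, 0.4996, 0.2664]
t=5: π = [0.2598, 0.4999, 0.2403]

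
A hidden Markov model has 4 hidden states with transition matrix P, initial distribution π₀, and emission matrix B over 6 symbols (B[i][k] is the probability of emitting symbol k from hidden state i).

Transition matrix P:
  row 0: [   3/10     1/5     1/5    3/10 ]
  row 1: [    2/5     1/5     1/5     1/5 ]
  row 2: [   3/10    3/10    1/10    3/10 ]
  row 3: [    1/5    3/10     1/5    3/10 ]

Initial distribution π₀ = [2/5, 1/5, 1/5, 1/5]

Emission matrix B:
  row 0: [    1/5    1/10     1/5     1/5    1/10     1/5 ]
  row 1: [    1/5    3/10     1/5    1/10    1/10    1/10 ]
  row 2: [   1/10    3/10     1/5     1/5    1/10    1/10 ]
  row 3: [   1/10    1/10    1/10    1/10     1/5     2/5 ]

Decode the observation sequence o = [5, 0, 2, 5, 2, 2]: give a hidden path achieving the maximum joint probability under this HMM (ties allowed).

path = [3, 1, 0, 3, 1, 0]

t=0: δ = [8.000e-02, 2.000e-02, 2.000e-02, 8.000e-02]  (obs o_0=5)
t=1: δ = [4.800e-03, 4.800e-03, 1.600e-03, 2.400e-03]  ψ = [0, 3, 0, 0]  (obs o_1=0)
t=2: δ = [3.840e-04, 1.920e-04, 1.920e-04, 1.440e-04]  ψ = [1, 0, 0, 0]  (obs o_2=2)
t=3: δ = [2.304e-05, 7.680e-06, 7.680e-06, 4.608e-05]  ψ = [0, 0, 0, 0]  (obs o_3=5)
t=4: δ = [1.843e-06, 2.765e-06, 1.843e-06, 1.382e-06]  ψ = [3, 3, 3, 3]  (obs o_4=2)
t=5: δ = [2.212e-07, 1.106e-07, 1.106e-07, 5.530e-08]  ψ = [1, 1, 1, 0]  (obs o_5=2)
backtrack: best end state = 0; path = [3, 1, 0, 3, 1, 0]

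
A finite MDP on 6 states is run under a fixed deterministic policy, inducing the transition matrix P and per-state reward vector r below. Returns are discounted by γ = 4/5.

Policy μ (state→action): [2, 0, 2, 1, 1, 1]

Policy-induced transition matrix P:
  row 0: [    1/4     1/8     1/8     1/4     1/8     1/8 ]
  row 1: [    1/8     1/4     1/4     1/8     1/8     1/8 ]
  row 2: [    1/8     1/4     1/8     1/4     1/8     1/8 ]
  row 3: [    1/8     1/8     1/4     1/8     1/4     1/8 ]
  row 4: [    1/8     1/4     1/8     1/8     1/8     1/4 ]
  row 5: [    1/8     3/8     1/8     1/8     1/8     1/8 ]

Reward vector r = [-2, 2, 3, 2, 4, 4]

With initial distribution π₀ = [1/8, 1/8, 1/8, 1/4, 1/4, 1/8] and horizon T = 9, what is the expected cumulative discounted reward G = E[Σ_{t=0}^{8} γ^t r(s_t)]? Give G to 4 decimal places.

G = 9.6760

t=0: π = [0.1250, 0.1250, 0.1250, 0.2500, 0.2500, 0.1250], E[r] = 2.3750, γ^t·E[r] = 2.375000, running G = 2.375000
t=1: π = [0.1406, 0.2188, 0.1719, 0.1563, 0.1563, 0.1563], E[r] = 2.2344, γ^t·E[r] = 1.787500, running G = 4.162500
t=2: π = [0.1426, 0.2324, 0.1719, 0.1641, 0.1445, 0.1445], E[r] = 2.1797, γ^t·E[r] = 1.395000, running G = 5.557500
t=3: π = [0.1428, 0.2297, 0.1746, 0.1643, 0.1455, 0.1431], E[r] = 2.1804, γ^t·E[r] = 1.116375, running G = 6.673875
t=4: π = [0.1429, 0.2295, 0.1743, 0.1647, 0.1455, 0.1432], E[r] = 2.1803, γ^t·E[r] = 0.893050, running G = 7.566925
t=5: π = [0.1429, 0.2295, 0.1743, 0.1646, 0.1456, 0.1432], E[r] = 2.1804, γ^t·E[r] = 0.714473, running G = 8.281398
t=6: π = [0.1429, 0.2295, 0.1743, 0.1646, 0.1456, 0.1432], E[r] = 2.1804, γ^t·E[r] = 0.571576, running G = 8.852974
t=7: π = [0.1429, 0.2295, 0.1743, 0.1646, 0.1456, 0.1432], E[r] = 2.1804, γ^t·E[r] = 0.457261, running G = 9.310234
t=8: π = [0.1429, 0.2295, 0.1743, 0.1646, 0.1456, 0.1432], E[r] = 2.1804, γ^t·E[r] = 0.365809, running G = 9.676043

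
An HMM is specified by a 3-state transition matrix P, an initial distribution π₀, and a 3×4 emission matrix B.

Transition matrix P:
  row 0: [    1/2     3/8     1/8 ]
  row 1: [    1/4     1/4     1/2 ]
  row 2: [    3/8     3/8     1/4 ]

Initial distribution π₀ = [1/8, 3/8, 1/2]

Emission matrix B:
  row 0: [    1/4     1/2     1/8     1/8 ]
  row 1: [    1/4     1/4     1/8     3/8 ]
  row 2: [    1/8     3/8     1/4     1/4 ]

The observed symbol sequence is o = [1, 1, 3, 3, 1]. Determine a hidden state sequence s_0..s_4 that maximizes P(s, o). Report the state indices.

path = [2, 0, 1, 2, 0]

t=0: δ = [6.250e-02, 9.375e-02, 1.875e-01]  (obs o_0=1)
t=1: δ = [3.516e-02, 1.758e-02, 1.758e-02]  ψ = [2, 2, 1]  (obs o_1=1)
t=2: δ = [2.197e-03, 4.944e-03, 2.197e-03]  ψ = [0, 0, 1]  (obs o_2=3)
t=3: δ = [1.545e-04, 4.635e-04, 6.180e-04]  ψ = [1, 1, 1]  (obs o_3=3)
t=4: δ = [1.159e-04, 5.794e-05, 8.690e-05]  ψ = [2, 2, 1]  (obs o_4=1)
backtrack: best end state = 0; path = [2, 0, 1, 2, 0]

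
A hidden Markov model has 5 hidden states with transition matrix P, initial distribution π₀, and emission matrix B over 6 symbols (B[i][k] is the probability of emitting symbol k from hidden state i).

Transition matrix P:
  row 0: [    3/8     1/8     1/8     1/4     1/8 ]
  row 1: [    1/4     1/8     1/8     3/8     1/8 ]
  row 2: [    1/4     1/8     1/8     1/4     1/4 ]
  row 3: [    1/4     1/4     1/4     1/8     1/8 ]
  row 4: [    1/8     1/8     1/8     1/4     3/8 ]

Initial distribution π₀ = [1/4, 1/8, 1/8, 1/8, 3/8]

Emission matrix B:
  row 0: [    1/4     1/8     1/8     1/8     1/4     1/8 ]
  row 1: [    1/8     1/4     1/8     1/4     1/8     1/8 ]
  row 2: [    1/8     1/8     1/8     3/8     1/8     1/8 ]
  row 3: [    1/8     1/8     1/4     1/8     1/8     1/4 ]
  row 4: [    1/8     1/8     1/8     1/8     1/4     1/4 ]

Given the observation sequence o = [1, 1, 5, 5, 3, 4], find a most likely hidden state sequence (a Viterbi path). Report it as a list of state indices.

t=0: δ = [3.125e-02, 3.125e-02, 1.562e-02, 1.562e-02, 4.688e-02]  (obs o_0=1)
t=1: δ = [1.465e-03, 1.465e-03, 7.324e-04, 1.465e-03, 2.197e-03]  ψ = [0, 4, 4, 1, 4]  (obs o_1=1)
t=2: δ = [6.866e-05, 4.578e-05, 4.578e-05, 1.373e-04, 2.060e-04]  ψ = [0, 3, 3, 1, 4]  (obs o_2=5)
t=3: δ = [4.292e-06, 4.292e-06, 4.292e-06, 1.287e-05, 1.931e-05]  ψ = [3, 3, 3, 4, 4]  (obs o_3=5)
t=4: δ = [4.023e-07, 8.047e-07, 1.207e-06, 6.035e-07, 9.052e-07]  ψ = [3, 3, 3, 4, 4]  (obs o_4=3)
t=5: δ = [7.544e-08, 1.886e-08, 1.886e-08, 3.772e-08, 8.487e-08]  ψ = [2, 2, 2, 1, 4]  (obs o_5=4)
backtrack: best end state = 4; path = [4, 4, 4, 4, 4, 4]

path = [4, 4, 4, 4, 4, 4]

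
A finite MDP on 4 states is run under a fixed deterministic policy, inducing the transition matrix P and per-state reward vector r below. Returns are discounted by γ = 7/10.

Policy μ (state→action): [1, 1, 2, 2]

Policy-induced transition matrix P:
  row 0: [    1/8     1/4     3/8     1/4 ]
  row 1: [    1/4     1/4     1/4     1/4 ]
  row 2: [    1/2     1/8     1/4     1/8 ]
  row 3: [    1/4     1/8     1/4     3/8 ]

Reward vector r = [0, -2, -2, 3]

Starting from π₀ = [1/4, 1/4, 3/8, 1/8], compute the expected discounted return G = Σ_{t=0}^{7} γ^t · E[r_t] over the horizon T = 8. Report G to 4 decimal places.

t=0: π = [0.2500, 0.2500, 0.3750, 0.1250], E[r] = -0.8750, γ^t·E[r] = -0.875000, running G = -0.875000
t=1: π = [0.3125, 0.1875, 0.2813, 0.2188], E[r] = -0.2813, γ^t·E[r] = -0.196875, running G = -1.071875
t=2: π = [0.2813, 0.1875, 0.2891, 0.2422], E[r] = -0.2266, γ^t·E[r] = -0.111016, running G = -1.182891
t=3: π = [0.2871, 0.1836, 0.2852, 0.2441], E[r] = -0.2051, γ^t·E[r] = -0.070342, running G = -1.253232
t=4: π = [0.2854, 0.1838, 0.2859, 0.2449], E[r] = -0.2048, γ^t·E[r] = -0.049181, running G = -1.302413
t=5: π = [0.2858, 0.1837, 0.2857, 0.2449], E[r] = -0.2040, γ^t·E[r] = -0.034293, running G = -1.336706
t=6: π = [0.2857, 0.1837, 0.2857, 0.2449], E[r] = -0.2041, γ^t·E[r] = -0.024014, running G = -1.360720
t=7: π = [0.2857, 0.1837, 0.2857, 0.2449], E[r] = -0.2041, γ^t·E[r] = -0.016807, running G = -1.377526

G = -1.3775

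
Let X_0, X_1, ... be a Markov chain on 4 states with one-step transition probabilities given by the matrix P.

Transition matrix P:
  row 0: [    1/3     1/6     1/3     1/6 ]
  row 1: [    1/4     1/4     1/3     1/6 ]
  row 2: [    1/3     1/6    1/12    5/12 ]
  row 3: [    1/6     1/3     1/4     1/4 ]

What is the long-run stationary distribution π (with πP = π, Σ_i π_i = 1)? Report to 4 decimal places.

Balance equations π_j = Σ_i π_i·P[i][j]:
  π_0 = 1/3·π_0 + 1/4·π_1 + 1/3·π_2 + 1/6·π_3
  π_1 = 1/6·π_0 + 1/4·π_1 + 1/6·π_2 + 1/3·π_3
  π_2 = 1/3·π_0 + 1/3·π_1 + 1/12·π_2 + 1/4·π_3
  normalize: π_0 + π_1 + π_2 + π_3 = 1
Solving the linear system gives exactly π = [3/11, 5/22, 1/4, 1/4].

π = [0.2727, 0.2273, 0.2500, 0.2500]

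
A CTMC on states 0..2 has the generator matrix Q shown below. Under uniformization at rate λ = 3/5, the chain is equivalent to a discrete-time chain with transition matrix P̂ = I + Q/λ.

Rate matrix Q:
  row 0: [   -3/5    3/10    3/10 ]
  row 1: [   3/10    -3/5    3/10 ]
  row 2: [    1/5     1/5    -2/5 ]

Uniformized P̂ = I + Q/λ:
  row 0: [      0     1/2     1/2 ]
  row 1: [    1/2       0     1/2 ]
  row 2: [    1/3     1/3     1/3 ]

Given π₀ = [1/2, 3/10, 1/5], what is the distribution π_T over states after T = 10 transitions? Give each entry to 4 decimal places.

t=0: π = [0.5000, 0.3000, 0.2000]
t=1: π = [0.2167, 0.3167, 0.4667]
t=2: π = [0.3139, 0.2639, 0.4222]
t=3: π = [0.2727, 0.2977, 0.4296]
t=4: π = [0.2921, 0.2796, 0.4284]
t=5: π = [0.2826, 0.2888, 0.4286]
t=6: π = [0.2873, 0.2842, 0.4286]
t=7: π = [0.2849, 0.2865, 0.4286]
t=8: π = [0.2861, 0.2853, 0.4286]
t=9: π = [0.2855, 0.2859, 0.4286]
t=10: π = [0.2858, 0.2856, 0.4286]

π = [0.2858, 0.2856, 0.4286]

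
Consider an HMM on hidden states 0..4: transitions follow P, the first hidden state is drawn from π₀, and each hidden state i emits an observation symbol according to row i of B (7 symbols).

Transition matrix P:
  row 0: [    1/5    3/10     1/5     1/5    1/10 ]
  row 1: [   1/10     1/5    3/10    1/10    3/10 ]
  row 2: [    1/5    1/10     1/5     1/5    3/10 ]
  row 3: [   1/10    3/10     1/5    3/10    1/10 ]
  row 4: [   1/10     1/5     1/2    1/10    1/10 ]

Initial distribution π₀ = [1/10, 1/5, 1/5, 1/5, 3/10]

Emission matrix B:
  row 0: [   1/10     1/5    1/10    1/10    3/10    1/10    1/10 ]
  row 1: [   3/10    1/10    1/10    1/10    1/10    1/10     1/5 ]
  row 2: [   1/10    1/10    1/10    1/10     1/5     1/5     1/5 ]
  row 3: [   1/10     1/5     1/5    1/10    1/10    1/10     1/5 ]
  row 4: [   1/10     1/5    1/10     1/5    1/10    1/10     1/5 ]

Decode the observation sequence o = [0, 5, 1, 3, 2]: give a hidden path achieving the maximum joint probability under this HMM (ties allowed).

path = [1, 2, 4, 2, 3]

t=0: δ = [1.000e-02, 6.000e-02, 2.000e-02, 2.000e-02, 3.000e-02]  (obs o_0=0)
t=1: δ = [6.000e-04, 1.200e-03, 3.600e-03, 6.000e-04, 1.800e-03]  ψ = [1, 1, 1, 1, 1]  (obs o_1=5)
t=2: δ = [1.440e-04, 3.600e-05, 9.000e-05, 1.440e-04, 2.160e-04]  ψ = [2, 2, 4, 2, 2]  (obs o_2=1)
t=3: δ = [2.880e-06, 4.320e-06, 1.080e-05, 4.320e-06, 5.400e-06]  ψ = [0, 0, 4, 3, 2]  (obs o_3=3)
t=4: δ = [2.160e-07, 1.296e-07, 2.700e-07, 4.320e-07, 3.240e-07]  ψ = [2, 3, 4, 2, 2]  (obs o_4=2)
backtrack: best end state = 3; path = [1, 2, 4, 2, 3]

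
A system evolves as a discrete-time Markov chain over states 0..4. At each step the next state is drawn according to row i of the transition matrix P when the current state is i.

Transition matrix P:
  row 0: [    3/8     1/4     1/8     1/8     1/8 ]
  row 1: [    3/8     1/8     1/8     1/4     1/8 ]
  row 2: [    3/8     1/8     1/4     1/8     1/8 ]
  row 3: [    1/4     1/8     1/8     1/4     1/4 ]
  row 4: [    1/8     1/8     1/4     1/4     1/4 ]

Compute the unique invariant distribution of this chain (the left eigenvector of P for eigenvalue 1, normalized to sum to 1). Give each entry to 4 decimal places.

Balance equations π_j = Σ_i π_i·P[i][j]:
  π_0 = 3/8·π_0 + 3/8·π_1 + 3/8·π_2 + 1/4·π_3 + 1/8·π_4
  π_1 = 1/4·π_0 + 1/8·π_1 + 1/8·π_2 + 1/8·π_3 + 1/8·π_4
  π_2 = 1/8·π_0 + 1/8·π_1 + 1/4·π_2 + 1/8·π_3 + 1/4·π_4
  π_3 = 1/8·π_0 + 1/4·π_1 + 1/8·π_2 + 1/4·π_3 + 1/4·π_4
  normalize: π_0 + π_1 + π_2 + π_3 + π_4 = 1
Solving the linear system gives exactly π = [317/1027, 168/1027, 515/3081, 587/3081, 524/3081].

π = [0.3087, 0.1636, 0.1672, 0.1905, 0.1701]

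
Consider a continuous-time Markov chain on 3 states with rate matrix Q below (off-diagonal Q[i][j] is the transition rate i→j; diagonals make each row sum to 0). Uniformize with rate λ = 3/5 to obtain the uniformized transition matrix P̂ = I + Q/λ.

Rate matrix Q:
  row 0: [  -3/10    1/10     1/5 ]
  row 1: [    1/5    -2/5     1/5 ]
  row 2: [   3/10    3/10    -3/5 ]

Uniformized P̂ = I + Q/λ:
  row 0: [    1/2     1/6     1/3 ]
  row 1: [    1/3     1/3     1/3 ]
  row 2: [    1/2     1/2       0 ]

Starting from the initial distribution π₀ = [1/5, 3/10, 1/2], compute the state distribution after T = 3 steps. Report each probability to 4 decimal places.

π = [0.4523, 0.3069, 0.2407]

t=0: π = [0.2000, 0.3000, 0.5000]
t=1: π = [0.4500, 0.3833, 0.1667]
t=2: π = [0.4361, 0.2861, 0.2778]
t=3: π = [0.4523, 0.3069, 0.2407]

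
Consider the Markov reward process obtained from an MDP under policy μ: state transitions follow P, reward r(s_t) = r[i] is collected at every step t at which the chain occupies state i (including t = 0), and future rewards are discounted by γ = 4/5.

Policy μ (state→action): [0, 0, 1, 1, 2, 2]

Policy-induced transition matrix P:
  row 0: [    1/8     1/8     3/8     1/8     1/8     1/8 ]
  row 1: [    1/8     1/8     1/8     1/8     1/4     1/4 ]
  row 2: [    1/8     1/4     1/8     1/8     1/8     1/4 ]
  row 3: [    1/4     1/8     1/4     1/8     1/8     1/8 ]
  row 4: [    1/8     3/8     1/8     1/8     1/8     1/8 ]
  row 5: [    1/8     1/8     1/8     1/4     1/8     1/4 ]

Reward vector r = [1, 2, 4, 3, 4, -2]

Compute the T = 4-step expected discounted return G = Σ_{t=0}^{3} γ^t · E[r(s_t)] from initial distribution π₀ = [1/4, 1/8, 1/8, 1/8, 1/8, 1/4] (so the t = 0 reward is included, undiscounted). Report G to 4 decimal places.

t=0: π = [0.2500, 0.1250, 0.1250, 0.1250, 0.1250, 0.2500], E[r] = 1.3750, γ^t·E[r] = 1.375000, running G = 1.375000
t=1: π = [0.1406, 0.1719, 0.2031, 0.1563, 0.1406, 0.1875], E[r] = 1.9531, γ^t·E[r] = 1.562500, running G = 2.937500
t=2: π = [0.1445, 0.1855, 0.1797, 0.1484, 0.1465, 0.1953], E[r] = 1.8750, γ^t·E[r] = 1.200000, running G = 4.137500
t=3: π = [0.1436, 0.1841, 0.1797, 0.1494, 0.1482, 0.1951], E[r] = 1.8813, γ^t·E[r] = 0.963250, running G = 5.100750

G = 5.1008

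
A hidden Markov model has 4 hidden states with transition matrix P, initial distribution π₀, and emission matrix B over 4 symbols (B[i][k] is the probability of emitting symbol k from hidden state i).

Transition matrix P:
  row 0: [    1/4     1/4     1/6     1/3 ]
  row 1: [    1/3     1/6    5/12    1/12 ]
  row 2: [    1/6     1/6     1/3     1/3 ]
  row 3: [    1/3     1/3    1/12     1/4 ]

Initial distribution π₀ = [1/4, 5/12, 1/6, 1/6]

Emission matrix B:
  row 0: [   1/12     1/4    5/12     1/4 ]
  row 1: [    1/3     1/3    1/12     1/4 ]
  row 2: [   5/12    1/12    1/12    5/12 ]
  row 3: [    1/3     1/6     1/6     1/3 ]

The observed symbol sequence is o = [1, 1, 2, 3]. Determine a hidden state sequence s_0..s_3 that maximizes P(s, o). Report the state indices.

path = [1, 0, 0, 3]

t=0: δ = [6.250e-02, 1.389e-01, 1.389e-02, 2.778e-02]  (obs o_0=1)
t=1: δ = [1.157e-02, 7.716e-03, 4.823e-03, 3.472e-03]  ψ = [1, 1, 1, 0]  (obs o_1=1)
t=2: δ = [1.206e-03, 2.411e-04, 2.679e-04, 6.430e-04]  ψ = [0, 0, 1, 0]  (obs o_2=2)
t=3: δ = [7.535e-05, 7.535e-05, 8.372e-05, 1.340e-04]  ψ = [0, 0, 0, 0]  (obs o_3=3)
backtrack: best end state = 3; path = [1, 0, 0, 3]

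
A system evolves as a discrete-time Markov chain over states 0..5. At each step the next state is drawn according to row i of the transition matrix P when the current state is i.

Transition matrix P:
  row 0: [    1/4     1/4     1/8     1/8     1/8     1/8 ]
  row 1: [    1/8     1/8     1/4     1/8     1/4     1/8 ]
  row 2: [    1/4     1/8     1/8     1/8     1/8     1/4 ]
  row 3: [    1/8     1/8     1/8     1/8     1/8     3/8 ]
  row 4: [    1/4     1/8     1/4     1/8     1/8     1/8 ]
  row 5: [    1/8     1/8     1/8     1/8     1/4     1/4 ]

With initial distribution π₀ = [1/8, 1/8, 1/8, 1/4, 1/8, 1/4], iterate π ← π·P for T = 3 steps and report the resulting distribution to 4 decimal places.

π = [0.1904, 0.1484, 0.1648, 0.1250, 0.1689, 0.2024]

t=0: π = [0.1250, 0.1250, 0.1250, 0.2500, 0.1250, 0.2500]
t=1: π = [0.1719, 0.1406, 0.1563, 0.1250, 0.1719, 0.2344]
t=2: π = [0.1875, 0.1465, 0.1641, 0.1250, 0.1719, 0.2051]
t=3: π = [0.1904, 0.1484, 0.1648, 0.1250, 0.1689, 0.2024]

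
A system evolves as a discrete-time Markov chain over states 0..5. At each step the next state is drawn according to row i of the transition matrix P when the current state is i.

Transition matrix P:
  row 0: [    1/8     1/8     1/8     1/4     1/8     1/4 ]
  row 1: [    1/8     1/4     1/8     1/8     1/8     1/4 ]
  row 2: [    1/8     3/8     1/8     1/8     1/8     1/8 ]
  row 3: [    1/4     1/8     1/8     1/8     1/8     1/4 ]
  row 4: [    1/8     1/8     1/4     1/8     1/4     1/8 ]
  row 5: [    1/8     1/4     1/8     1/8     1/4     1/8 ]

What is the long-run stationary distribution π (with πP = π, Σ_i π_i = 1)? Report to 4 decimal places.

Balance equations π_j = Σ_i π_i·P[i][j]:
  π_0 = 1/8·π_0 + 1/8·π_1 + 1/8·π_2 + 1/4·π_3 + 1/8·π_4 + 1/8·π_5
  π_1 = 1/8·π_0 + 1/4·π_1 + 3/8·π_2 + 1/8·π_3 + 1/8·π_4 + 1/4·π_5
  π_2 = 1/8·π_0 + 1/8·π_1 + 1/8·π_2 + 1/8·π_3 + 1/4·π_4 + 1/8·π_5
  π_3 = 1/4·π_0 + 1/8·π_1 + 1/8·π_2 + 1/8·π_3 + 1/8·π_4 + 1/8·π_5
  π_4 = 1/8·π_0 + 1/8·π_1 + 1/8·π_2 + 1/8·π_3 + 1/4·π_4 + 1/4·π_5
  normalize: π_0 + π_1 + π_2 + π_3 + π_4 + π_5 = 1
Solving the linear system gives exactly π = [1/7, 253/1197, 25/171, 1/7, 29/171, 32/171].

π = [0.1429, 0.2114, 0.1462, 0.1429, 0.1696, 0.1871]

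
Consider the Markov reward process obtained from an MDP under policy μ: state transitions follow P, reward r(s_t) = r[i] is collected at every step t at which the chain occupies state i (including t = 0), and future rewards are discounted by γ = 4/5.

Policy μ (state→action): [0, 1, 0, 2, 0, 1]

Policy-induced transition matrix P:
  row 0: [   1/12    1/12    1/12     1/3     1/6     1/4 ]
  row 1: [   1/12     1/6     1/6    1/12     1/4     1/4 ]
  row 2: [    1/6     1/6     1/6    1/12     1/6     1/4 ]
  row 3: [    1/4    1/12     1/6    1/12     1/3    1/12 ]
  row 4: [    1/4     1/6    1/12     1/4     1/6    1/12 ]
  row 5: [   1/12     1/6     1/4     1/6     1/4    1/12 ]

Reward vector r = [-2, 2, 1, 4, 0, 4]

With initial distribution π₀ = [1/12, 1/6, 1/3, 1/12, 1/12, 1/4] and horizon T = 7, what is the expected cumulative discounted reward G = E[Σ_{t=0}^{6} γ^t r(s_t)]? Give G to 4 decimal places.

t=0: π = [0.0833, 0.1667, 0.3333, 0.0833, 0.0833, 0.2500], E[r] = 1.8333, γ^t·E[r] = 1.833333, running G = 1.833333
t=1: π = [0.1389, 0.1528, 0.1736, 0.1389, 0.2153, 0.1806], E[r] = 1.4792, γ^t·E[r] = 1.183333, running G = 3.016667
t=2: π = [0.1568, 0.1435, 0.1522, 0.1690, 0.2176, 0.1609], E[r] = 1.4450, γ^t·E[r] = 0.924815, running G = 3.941481
t=3: π = [0.1604, 0.1395, 0.1489, 0.1722, 0.2202, 0.1588], E[r] = 1.4309, γ^t·E[r] = 0.732617, running G = 4.674099
t=4: π = [0.1611, 0.1389, 0.1482, 0.1734, 0.2202, 0.1581], E[r] = 1.4298, γ^t·E[r] = 0.585661, running G = 5.259760
t=5: π = [0.1613, 0.1388, 0.1481, 0.1735, 0.2203, 0.1580], E[r] = 1.4293, γ^t·E[r] = 0.468340, running G = 5.728100
t=6: π = [0.1613, 0.1388, 0.1480, 0.1735, 0.2203, 0.1580], E[r] = 1.4292, γ^t·E[r] = 0.374662, running G = 6.102762

G = 6.1028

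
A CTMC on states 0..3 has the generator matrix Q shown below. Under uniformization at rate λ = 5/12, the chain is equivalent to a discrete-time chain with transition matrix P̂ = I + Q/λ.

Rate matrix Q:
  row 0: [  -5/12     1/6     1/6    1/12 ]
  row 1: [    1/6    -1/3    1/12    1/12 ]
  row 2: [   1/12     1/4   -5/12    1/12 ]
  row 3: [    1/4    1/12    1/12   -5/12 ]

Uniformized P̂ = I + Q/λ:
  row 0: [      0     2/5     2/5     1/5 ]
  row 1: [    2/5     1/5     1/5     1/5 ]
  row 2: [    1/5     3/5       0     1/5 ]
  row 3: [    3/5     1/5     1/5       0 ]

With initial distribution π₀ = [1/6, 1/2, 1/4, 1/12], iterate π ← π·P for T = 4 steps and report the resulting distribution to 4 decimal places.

π = [0.2808, 0.3397, 0.2129, 0.1665]

t=0: π = [0.1667, 0.5000, 0.2500, 0.0833]
t=1: π = [0.3000, 0.3333, 0.1833, 0.1833]
t=2: π = [0.2800, 0.3333, 0.2233, 0.1633]
t=3: π = [0.2760, 0.3453, 0.2113, 0.1673]
t=4: π = [0.2808, 0.3397, 0.2129, 0.1665]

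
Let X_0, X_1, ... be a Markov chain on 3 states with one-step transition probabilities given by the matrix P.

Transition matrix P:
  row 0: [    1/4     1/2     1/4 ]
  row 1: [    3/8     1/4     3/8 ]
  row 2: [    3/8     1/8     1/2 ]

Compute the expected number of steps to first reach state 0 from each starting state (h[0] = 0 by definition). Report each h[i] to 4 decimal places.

First-step conditioning: h[0] = 0; for i ≠ 0, h[i] = 1 + Σ_k P[i][k]·h[k].
  h[1] = 1 + 1/4·h[1] + 3/8·h[2]
  h[2] = 1 + 1/8·h[1] + 1/2·h[2]
Solving the 2×2 linear system over states ≠ 0 gives exactly h = [0, 8/3, 8/3] (h[0] = 0 is the target).

h = [0.0000, 2.6667, 2.6667]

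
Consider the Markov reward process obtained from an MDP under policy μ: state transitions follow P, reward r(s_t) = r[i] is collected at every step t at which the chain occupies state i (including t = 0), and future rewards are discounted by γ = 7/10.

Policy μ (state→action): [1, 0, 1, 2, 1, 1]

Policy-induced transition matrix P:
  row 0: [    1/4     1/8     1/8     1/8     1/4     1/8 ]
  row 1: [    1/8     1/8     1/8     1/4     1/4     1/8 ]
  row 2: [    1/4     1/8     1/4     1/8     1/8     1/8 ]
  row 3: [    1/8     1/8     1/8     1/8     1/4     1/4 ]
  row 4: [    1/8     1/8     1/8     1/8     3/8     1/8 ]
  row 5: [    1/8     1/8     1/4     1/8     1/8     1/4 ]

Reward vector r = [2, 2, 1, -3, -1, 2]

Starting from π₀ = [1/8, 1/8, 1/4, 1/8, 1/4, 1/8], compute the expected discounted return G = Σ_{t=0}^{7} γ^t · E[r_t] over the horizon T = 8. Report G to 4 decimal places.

t=0: π = [0.1250, 0.1250, 0.2500, 0.1250, 0.2500, 0.1250], E[r] = 0.3750, γ^t·E[r] = 0.375000, running G = 0.375000
t=1: π = [0.1719, 0.1250, 0.1719, 0.1406, 0.2344, 0.1563], E[r] = 0.4219, γ^t·E[r] = 0.295313, running G = 0.670313
t=2: π = [0.1680, 0.1250, 0.1660, 0.1406, 0.2383, 0.1621], E[r] = 0.4160, γ^t·E[r] = 0.203848, running G = 0.874160
t=3: π = [0.1667, 0.1250, 0.1660, 0.1406, 0.2388, 0.1628], E[r] = 0.4146, γ^t·E[r] = 0.142191, running G = 1.016351
t=4: π = [0.1666, 0.1250, 0.1661, 0.1406, 0.2387, 0.1629], E[r] = 0.4146, γ^t·E[r] = 0.099534, running G = 1.115885
t=5: π = [0.1666, 0.1250, 0.1661, 0.1406, 0.2387, 0.1629], E[r] = 0.4146, γ^t·E[r] = 0.069683, running G = 1.185568
t=6: π = [0.1666, 0.1250, 0.1661, 0.1406, 0.2387, 0.1629], E[r] = 0.4146, γ^t·E[r] = 0.048780, running G = 1.234348
t=7: π = [0.1666, 0.1250, 0.1661, 0.1406, 0.2387, 0.1629], E[r] = 0.4146, γ^t·E[r] = 0.034147, running G = 1.268495

G = 1.2685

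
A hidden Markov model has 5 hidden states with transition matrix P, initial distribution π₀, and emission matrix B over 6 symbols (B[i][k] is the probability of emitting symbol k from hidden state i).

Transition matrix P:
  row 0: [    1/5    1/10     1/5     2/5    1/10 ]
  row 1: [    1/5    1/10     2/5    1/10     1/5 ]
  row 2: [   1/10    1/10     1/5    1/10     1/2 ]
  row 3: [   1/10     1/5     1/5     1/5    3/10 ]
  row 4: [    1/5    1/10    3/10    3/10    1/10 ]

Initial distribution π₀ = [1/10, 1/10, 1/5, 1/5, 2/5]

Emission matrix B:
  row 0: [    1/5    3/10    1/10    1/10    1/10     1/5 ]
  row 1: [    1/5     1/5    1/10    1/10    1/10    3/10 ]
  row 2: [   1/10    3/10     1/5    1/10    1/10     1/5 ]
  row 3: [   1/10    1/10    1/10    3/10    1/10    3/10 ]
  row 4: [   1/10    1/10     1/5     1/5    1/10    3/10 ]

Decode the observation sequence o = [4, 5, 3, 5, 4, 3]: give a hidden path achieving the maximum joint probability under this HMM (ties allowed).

t=0: δ = [1.000e-02, 1.000e-02, 2.000e-02, 2.000e-02, 4.000e-02]  (obs o_0=4)
t=1: δ = [1.600e-03, 1.200e-03, 2.400e-03, 3.600e-03, 3.000e-03]  ψ = [4, 3, 4, 4, 2]  (obs o_1=5)
t=2: δ = [6.000e-05, 7.200e-05, 9.000e-05, 2.700e-04, 2.400e-04]  ψ = [4, 3, 4, 4, 2]  (obs o_2=3)
t=3: δ = [9.600e-06, 1.620e-05, 1.440e-05, 2.160e-05, 2.430e-05]  ψ = [4, 3, 4, 4, 3]  (obs o_3=5)
t=4: δ = [4.860e-07, 4.320e-07, 7.290e-07, 7.290e-07, 7.200e-07]  ψ = [4, 3, 4, 4, 2]  (obs o_4=4)
t=5: δ = [1.440e-08, 1.458e-08, 2.160e-08, 6.480e-08, 7.290e-08]  ψ = [4, 3, 4, 4, 2]  (obs o_5=3)
backtrack: best end state = 4; path = [2, 4, 3, 4, 2, 4]

path = [2, 4, 3, 4, 2, 4]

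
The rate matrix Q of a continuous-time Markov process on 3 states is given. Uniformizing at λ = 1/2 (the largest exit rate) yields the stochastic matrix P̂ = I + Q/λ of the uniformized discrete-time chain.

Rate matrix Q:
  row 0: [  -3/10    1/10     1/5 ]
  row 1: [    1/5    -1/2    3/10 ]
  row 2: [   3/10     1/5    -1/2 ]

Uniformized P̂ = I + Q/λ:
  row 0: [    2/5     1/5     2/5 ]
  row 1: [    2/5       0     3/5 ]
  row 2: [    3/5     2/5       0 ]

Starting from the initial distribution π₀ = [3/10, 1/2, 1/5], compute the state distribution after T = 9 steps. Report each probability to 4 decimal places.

π = [0.4632, 0.2191, 0.3177]

t=0: π = [0.3000, 0.5000, 0.2000]
t=1: π = [0.4400, 0.1400, 0.4200]
t=2: π = [0.4840, 0.2560, 0.2600]
t=3: π = [0.4520, 0.2008, 0.3472]
t=4: π = [0.4694, 0.2293, 0.3013]
t=5: π = [0.4603, 0.2144, 0.3253]
t=6: π = [0.4651, 0.2222, 0.3127]
t=7: π = [0.4625, 0.2181, 0.3193]
t=8: π = [0.4639, 0.2202, 0.3159]
t=9: π = [0.4632, 0.2191, 0.3177]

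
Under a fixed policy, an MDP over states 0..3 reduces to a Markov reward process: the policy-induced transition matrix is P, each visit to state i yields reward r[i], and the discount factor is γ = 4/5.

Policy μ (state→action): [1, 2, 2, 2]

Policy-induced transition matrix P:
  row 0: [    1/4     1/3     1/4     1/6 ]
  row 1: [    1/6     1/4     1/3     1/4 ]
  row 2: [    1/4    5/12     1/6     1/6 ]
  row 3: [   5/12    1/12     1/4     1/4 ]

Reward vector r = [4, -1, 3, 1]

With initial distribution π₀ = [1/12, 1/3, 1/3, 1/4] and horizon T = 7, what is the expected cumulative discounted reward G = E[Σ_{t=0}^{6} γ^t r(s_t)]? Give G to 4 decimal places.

t=0: π = [0.0833, 0.3333, 0.3333, 0.2500], E[r] = 1.2500, γ^t·E[r] = 1.250000, running G = 1.250000
t=1: π = [0.2639, 0.2708, 0.2500, 0.2153], E[r] = 1.7500, γ^t·E[r] = 1.400000, running G = 2.650000
t=2: π = [0.2633, 0.2778, 0.2517, 0.2072], E[r] = 1.7378, γ^t·E[r] = 1.112222, running G = 3.762222
t=3: π = [0.2614, 0.2794, 0.2522, 0.2071], E[r] = 1.7297, γ^t·E[r] = 0.885630, running G = 4.647852
t=4: π = [0.2612, 0.2793, 0.2523, 0.2072], E[r] = 1.7296, γ^t·E[r] = 0.708459, running G = 5.356311
t=5: π = [0.2613, 0.2793, 0.2523, 0.2072], E[r] = 1.7297, γ^t·E[r] = 0.566796, running G = 5.923107
t=6: π = [0.2613, 0.2793, 0.2523, 0.2072], E[r] = 1.7297, γ^t·E[r] = 0.453439, running G = 6.376545

G = 6.3765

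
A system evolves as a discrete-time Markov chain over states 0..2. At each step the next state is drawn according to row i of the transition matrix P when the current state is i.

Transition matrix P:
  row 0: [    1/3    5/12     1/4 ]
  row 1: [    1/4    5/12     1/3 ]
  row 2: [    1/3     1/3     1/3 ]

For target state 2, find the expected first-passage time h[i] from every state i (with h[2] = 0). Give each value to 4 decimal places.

First-step conditioning: h[2] = 0; for i ≠ 2, h[i] = 1 + Σ_k P[i][k]·h[k].
  h[0] = 1 + 1/3·h[0] + 5/12·h[1]
  h[1] = 1 + 1/4·h[0] + 5/12·h[1]
Solving the 2×2 linear system over states ≠ 2 gives exactly h = [144/41, 132/41, 0] (h[2] = 0 is the target).

h = [3.5122, 3.2195, 0.0000]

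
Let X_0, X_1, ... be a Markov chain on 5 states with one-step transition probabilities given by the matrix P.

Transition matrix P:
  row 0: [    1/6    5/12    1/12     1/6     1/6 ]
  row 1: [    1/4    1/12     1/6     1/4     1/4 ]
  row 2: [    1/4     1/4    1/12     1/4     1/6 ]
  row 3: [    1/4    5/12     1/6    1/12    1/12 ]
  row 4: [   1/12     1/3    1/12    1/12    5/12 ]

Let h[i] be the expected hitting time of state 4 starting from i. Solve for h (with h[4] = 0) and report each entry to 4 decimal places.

First-step conditioning: h[4] = 0; for i ≠ 4, h[i] = 1 + Σ_k P[i][k]·h[k].
  h[0] = 1 + 1/6·h[0] + 5/12·h[1] + 1/12·h[2] + 1/6·h[3]
  h[1] = 1 + 1/4·h[0] + 1/12·h[1] + 1/6·h[2] + 1/4·h[3]
  h[2] = 1 + 1/4·h[0] + 1/4·h[1] + 1/12·h[2] + 1/4·h[3]
  h[3] = 1 + 1/4·h[0] + 5/12·h[1] + 1/6·h[2] + 1/12·h[3]
Solving the 4×4 linear system over states ≠ 4 gives exactly h = [15048/2647, 14196/2647, 15288/2647, 16224/2647, 0] (h[4] = 0 is the target).

h = [5.6849, 5.3631, 5.7756, 6.1292, 0.0000]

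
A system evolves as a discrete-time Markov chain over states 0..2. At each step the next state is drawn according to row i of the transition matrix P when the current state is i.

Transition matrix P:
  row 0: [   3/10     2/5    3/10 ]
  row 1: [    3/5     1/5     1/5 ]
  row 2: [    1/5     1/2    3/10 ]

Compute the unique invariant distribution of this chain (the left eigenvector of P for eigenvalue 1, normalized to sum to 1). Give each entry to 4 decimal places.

Balance equations π_j = Σ_i π_i·P[i][j]:
  π_0 = 3/10·π_0 + 3/5·π_1 + 1/5·π_2
  π_1 = 2/5·π_0 + 1/5·π_1 + 1/2·π_2
  normalize: π_0 + π_1 + π_2 = 1
Solving the linear system gives exactly π = [46/121, 43/121, 32/121].

π = [0.3802, 0.3554, 0.2645]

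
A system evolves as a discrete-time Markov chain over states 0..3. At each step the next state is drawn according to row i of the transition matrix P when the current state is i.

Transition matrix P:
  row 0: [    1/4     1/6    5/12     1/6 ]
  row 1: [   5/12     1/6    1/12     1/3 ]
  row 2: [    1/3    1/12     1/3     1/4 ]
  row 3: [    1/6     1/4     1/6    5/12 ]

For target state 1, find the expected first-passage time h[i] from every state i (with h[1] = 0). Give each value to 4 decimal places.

h = [6.2069, 0.0000, 6.6207, 5.3793]

First-step conditioning: h[1] = 0; for i ≠ 1, h[i] = 1 + Σ_k P[i][k]·h[k].
  h[0] = 1 + 1/4·h[0] + 5/12·h[2] + 1/6·h[3]
  h[2] = 1 + 1/3·h[0] + 1/3·h[2] + 1/4·h[3]
  h[3] = 1 + 1/6·h[0] + 1/6·h[2] + 5/12·h[3]
Solving the 3×3 linear system over states ≠ 1 gives exactly h = [180/29, 0, 192/29, 156/29] (h[1] = 0 is the target).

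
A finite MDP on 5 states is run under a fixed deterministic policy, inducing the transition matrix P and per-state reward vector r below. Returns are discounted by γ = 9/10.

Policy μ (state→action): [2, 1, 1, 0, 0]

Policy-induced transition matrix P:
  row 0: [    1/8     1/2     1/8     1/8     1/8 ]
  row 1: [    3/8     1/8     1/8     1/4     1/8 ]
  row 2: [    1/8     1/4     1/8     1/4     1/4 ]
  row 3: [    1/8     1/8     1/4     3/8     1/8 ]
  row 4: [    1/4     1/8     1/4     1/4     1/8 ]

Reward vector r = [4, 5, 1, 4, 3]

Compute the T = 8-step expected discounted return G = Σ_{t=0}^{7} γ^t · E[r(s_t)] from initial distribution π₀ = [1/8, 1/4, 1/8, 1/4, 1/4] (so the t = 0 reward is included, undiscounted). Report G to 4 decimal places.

G = 20.2296

t=0: π = [0.1250, 0.2500, 0.1250, 0.2500, 0.2500], E[r] = 3.6250, γ^t·E[r] = 3.625000, running G = 3.625000
t=1: π = [0.2188, 0.1875, 0.1875, 0.2656, 0.1406], E[r] = 3.4844, γ^t·E[r] = 3.135938, running G = 6.760938
t=2: π = [0.1895, 0.2305, 0.1758, 0.2559, 0.1484], E[r] = 3.5547, γ^t·E[r] = 2.879297, running G = 9.640234
t=3: π = [0.2012, 0.2180, 0.1755, 0.2583, 0.1470], E[r] = 3.5444, γ^t·E[r] = 2.583892, running G = 12.224126
t=4: π = [0.1979, 0.2224, 0.1757, 0.2571, 0.1469], E[r] = 3.5485, γ^t·E[r] = 2.328146, running G = 14.552272
t=5: π = [0.1990, 0.2212, 0.1755, 0.2574, 0.1470], E[r] = 3.5477, γ^t·E[r] = 2.094865, running G = 16.647137
t=6: π = [0.1987, 0.2215, 0.1755, 0.2573, 0.1469], E[r] = 3.5480, γ^t·E[r] = 1.885539, running G = 18.532676
t=7: π = [0.1988, 0.2214, 0.1755, 0.2573, 0.1469], E[r] = 3.5479, γ^t·E[r] = 1.696952, running G = 20.229629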